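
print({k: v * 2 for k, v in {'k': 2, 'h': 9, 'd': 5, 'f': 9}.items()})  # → {'k': 4, 'h': 18, 'd': 10, 'f': 18}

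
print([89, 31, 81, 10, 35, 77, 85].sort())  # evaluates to None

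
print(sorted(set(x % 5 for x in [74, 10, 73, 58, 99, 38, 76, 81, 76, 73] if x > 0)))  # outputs [0, 1, 3, 4]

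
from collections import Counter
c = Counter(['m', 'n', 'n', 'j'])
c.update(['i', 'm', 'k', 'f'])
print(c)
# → Counter({'m': 2, 'n': 2, 'j': 1, 'i': 1, 'k': 1, 'f': 1})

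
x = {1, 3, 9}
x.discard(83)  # {1, 3, 9}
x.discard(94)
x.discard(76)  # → {1, 3, 9}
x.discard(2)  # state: {1, 3, 9}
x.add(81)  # {1, 3, 9, 81}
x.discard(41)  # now {1, 3, 9, 81}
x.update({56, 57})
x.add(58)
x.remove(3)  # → {1, 9, 56, 57, 58, 81}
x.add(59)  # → {1, 9, 56, 57, 58, 59, 81}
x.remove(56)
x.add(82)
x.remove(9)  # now {1, 57, 58, 59, 81, 82}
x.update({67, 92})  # {1, 57, 58, 59, 67, 81, 82, 92}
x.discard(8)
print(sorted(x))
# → [1, 57, 58, 59, 67, 81, 82, 92]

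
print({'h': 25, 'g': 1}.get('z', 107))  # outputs 107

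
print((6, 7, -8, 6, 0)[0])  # 6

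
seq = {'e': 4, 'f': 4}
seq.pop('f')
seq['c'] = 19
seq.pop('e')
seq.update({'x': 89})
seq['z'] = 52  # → {'c': 19, 'x': 89, 'z': 52}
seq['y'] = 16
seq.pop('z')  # 52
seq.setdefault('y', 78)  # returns 16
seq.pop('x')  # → 89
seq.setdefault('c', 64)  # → 19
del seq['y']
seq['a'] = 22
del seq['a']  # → {'c': 19}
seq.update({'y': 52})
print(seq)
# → {'c': 19, 'y': 52}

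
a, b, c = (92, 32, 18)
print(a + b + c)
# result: 142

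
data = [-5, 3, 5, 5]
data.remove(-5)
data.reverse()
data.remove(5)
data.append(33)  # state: [5, 3, 33]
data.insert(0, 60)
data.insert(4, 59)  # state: [60, 5, 3, 33, 59]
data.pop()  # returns 59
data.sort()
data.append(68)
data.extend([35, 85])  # [3, 5, 33, 60, 68, 35, 85]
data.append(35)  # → [3, 5, 33, 60, 68, 35, 85, 35]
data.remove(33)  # [3, 5, 60, 68, 35, 85, 35]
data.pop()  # 35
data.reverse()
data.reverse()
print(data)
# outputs [3, 5, 60, 68, 35, 85]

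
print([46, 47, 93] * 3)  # [46, 47, 93, 46, 47, 93, 46, 47, 93]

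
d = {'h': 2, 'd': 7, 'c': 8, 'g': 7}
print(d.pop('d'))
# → 7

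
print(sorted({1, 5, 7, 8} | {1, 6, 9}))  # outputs [1, 5, 6, 7, 8, 9]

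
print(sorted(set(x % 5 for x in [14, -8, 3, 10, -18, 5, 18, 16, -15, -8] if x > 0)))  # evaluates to [0, 1, 3, 4]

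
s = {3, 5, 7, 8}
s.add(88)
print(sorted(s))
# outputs [3, 5, 7, 8, 88]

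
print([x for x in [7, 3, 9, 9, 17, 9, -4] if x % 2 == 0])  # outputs [-4]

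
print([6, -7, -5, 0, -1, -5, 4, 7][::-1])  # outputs [7, 4, -5, -1, 0, -5, -7, 6]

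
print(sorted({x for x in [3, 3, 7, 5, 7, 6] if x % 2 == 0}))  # [6]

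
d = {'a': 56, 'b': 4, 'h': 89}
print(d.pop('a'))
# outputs 56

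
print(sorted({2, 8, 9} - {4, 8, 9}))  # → [2]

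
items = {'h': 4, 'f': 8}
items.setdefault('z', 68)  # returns 68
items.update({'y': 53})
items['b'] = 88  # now {'h': 4, 'f': 8, 'z': 68, 'y': 53, 'b': 88}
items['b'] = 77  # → {'h': 4, 'f': 8, 'z': 68, 'y': 53, 'b': 77}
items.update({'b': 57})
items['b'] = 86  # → {'h': 4, 'f': 8, 'z': 68, 'y': 53, 'b': 86}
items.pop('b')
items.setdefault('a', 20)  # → 20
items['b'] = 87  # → {'h': 4, 'f': 8, 'z': 68, 'y': 53, 'a': 20, 'b': 87}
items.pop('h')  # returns 4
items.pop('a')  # 20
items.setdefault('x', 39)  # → 39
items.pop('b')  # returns 87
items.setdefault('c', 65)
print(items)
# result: {'f': 8, 'z': 68, 'y': 53, 'x': 39, 'c': 65}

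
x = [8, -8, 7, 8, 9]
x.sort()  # [-8, 7, 8, 8, 9]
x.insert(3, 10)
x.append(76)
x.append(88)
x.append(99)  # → [-8, 7, 8, 10, 8, 9, 76, 88, 99]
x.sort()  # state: [-8, 7, 8, 8, 9, 10, 76, 88, 99]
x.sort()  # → [-8, 7, 8, 8, 9, 10, 76, 88, 99]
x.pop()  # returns 99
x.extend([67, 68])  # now [-8, 7, 8, 8, 9, 10, 76, 88, 67, 68]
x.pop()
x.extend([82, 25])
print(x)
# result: [-8, 7, 8, 8, 9, 10, 76, 88, 67, 82, 25]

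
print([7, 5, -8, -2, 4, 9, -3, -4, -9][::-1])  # [-9, -4, -3, 9, 4, -2, -8, 5, 7]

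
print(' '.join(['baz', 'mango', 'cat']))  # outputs baz mango cat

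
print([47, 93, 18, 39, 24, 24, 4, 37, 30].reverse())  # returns None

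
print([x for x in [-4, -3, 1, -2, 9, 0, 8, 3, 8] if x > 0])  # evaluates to [1, 9, 8, 3, 8]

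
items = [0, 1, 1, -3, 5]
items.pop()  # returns 5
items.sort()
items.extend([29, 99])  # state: [-3, 0, 1, 1, 29, 99]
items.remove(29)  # [-3, 0, 1, 1, 99]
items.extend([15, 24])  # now [-3, 0, 1, 1, 99, 15, 24]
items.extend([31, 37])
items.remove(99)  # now [-3, 0, 1, 1, 15, 24, 31, 37]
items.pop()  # 37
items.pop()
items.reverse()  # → [24, 15, 1, 1, 0, -3]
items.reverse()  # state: [-3, 0, 1, 1, 15, 24]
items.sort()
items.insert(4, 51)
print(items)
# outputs [-3, 0, 1, 1, 51, 15, 24]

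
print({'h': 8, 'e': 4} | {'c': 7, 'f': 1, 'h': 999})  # {'h': 999, 'e': 4, 'c': 7, 'f': 1}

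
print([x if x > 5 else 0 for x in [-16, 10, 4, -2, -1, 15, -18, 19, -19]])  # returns [0, 10, 0, 0, 0, 15, 0, 19, 0]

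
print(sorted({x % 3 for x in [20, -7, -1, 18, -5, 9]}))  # [0, 1, 2]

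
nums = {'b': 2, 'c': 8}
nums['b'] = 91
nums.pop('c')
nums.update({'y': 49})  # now {'b': 91, 'y': 49}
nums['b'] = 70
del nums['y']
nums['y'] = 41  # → {'b': 70, 'y': 41}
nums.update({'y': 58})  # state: {'b': 70, 'y': 58}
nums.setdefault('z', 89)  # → 89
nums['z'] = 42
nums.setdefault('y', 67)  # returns 58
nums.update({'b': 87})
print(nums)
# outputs {'b': 87, 'y': 58, 'z': 42}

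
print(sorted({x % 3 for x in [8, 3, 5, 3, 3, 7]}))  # [0, 1, 2]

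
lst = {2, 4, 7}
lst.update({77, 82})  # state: {2, 4, 7, 77, 82}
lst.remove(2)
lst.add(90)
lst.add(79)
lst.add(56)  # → {4, 7, 56, 77, 79, 82, 90}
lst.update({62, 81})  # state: {4, 7, 56, 62, 77, 79, 81, 82, 90}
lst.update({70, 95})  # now {4, 7, 56, 62, 70, 77, 79, 81, 82, 90, 95}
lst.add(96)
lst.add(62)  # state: {4, 7, 56, 62, 70, 77, 79, 81, 82, 90, 95, 96}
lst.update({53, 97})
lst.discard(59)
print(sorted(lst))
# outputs [4, 7, 53, 56, 62, 70, 77, 79, 81, 82, 90, 95, 96, 97]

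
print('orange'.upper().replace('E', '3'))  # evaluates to ORANG3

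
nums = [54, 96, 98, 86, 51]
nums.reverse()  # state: [51, 86, 98, 96, 54]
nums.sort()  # [51, 54, 86, 96, 98]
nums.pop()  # 98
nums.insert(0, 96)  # [96, 51, 54, 86, 96]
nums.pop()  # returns 96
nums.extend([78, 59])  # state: [96, 51, 54, 86, 78, 59]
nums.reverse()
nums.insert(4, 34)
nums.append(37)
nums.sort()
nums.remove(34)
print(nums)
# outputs [37, 51, 54, 59, 78, 86, 96]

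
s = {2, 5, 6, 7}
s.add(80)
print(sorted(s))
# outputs [2, 5, 6, 7, 80]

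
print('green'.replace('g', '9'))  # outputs 9reen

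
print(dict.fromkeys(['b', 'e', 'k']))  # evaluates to {'b': None, 'e': None, 'k': None}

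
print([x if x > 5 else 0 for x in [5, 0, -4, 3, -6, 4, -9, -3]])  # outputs [0, 0, 0, 0, 0, 0, 0, 0]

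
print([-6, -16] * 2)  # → [-6, -16, -6, -16]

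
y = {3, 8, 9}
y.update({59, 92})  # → {3, 8, 9, 59, 92}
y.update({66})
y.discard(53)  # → {3, 8, 9, 59, 66, 92}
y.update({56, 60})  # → {3, 8, 9, 56, 59, 60, 66, 92}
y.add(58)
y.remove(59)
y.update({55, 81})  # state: {3, 8, 9, 55, 56, 58, 60, 66, 81, 92}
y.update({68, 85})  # {3, 8, 9, 55, 56, 58, 60, 66, 68, 81, 85, 92}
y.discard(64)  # {3, 8, 9, 55, 56, 58, 60, 66, 68, 81, 85, 92}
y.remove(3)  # {8, 9, 55, 56, 58, 60, 66, 68, 81, 85, 92}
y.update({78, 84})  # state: {8, 9, 55, 56, 58, 60, 66, 68, 78, 81, 84, 85, 92}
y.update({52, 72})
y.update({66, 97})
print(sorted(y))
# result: [8, 9, 52, 55, 56, 58, 60, 66, 68, 72, 78, 81, 84, 85, 92, 97]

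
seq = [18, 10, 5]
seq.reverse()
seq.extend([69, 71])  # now [5, 10, 18, 69, 71]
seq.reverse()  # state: [71, 69, 18, 10, 5]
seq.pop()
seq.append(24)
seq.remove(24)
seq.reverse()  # [10, 18, 69, 71]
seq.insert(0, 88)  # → [88, 10, 18, 69, 71]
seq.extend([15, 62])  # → [88, 10, 18, 69, 71, 15, 62]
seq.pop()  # 62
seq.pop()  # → 15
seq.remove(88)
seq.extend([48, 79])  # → [10, 18, 69, 71, 48, 79]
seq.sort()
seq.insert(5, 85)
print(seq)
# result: [10, 18, 48, 69, 71, 85, 79]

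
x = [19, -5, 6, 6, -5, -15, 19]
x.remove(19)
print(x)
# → [-5, 6, 6, -5, -15, 19]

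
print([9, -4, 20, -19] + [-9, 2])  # [9, -4, 20, -19, -9, 2]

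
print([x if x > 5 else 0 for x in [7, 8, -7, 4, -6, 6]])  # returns [7, 8, 0, 0, 0, 6]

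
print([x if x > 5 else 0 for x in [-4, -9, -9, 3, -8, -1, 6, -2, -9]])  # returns [0, 0, 0, 0, 0, 0, 6, 0, 0]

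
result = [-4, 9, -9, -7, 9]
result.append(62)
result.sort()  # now [-9, -7, -4, 9, 9, 62]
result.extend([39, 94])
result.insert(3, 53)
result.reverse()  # [94, 39, 62, 9, 9, 53, -4, -7, -9]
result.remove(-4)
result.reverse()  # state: [-9, -7, 53, 9, 9, 62, 39, 94]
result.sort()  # [-9, -7, 9, 9, 39, 53, 62, 94]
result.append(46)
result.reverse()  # [46, 94, 62, 53, 39, 9, 9, -7, -9]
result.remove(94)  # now [46, 62, 53, 39, 9, 9, -7, -9]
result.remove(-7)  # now [46, 62, 53, 39, 9, 9, -9]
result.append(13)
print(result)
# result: [46, 62, 53, 39, 9, 9, -9, 13]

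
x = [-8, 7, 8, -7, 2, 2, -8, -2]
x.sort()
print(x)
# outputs [-8, -8, -7, -2, 2, 2, 7, 8]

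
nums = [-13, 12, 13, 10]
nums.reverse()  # [10, 13, 12, -13]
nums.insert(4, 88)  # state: [10, 13, 12, -13, 88]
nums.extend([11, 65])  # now [10, 13, 12, -13, 88, 11, 65]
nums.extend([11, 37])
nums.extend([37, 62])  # [10, 13, 12, -13, 88, 11, 65, 11, 37, 37, 62]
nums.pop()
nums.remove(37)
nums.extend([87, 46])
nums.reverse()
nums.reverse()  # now [10, 13, 12, -13, 88, 11, 65, 11, 37, 87, 46]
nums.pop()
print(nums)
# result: [10, 13, 12, -13, 88, 11, 65, 11, 37, 87]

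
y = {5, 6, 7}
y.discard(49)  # {5, 6, 7}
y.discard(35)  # {5, 6, 7}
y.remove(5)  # {6, 7}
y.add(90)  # {6, 7, 90}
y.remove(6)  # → {7, 90}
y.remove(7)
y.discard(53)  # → {90}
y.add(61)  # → {61, 90}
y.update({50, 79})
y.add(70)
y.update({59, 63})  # {50, 59, 61, 63, 70, 79, 90}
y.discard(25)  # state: {50, 59, 61, 63, 70, 79, 90}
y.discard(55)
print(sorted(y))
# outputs [50, 59, 61, 63, 70, 79, 90]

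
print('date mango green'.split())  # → ['date', 'mango', 'green']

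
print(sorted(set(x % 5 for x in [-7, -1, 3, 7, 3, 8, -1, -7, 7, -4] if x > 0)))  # [2, 3]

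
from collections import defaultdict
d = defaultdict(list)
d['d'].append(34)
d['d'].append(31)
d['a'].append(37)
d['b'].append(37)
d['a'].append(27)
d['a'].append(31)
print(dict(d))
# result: {'d': [34, 31], 'a': [37, 27, 31], 'b': [37]}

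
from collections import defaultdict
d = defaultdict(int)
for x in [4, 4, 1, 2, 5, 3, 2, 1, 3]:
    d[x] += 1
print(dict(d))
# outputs {4: 2, 1: 2, 2: 2, 5: 1, 3: 2}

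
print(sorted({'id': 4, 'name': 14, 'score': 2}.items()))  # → [('id', 4), ('name', 14), ('score', 2)]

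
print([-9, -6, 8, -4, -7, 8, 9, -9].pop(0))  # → -9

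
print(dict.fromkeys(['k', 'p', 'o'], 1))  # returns {'k': 1, 'p': 1, 'o': 1}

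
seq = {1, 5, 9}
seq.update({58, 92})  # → {1, 5, 9, 58, 92}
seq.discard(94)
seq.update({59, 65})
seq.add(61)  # {1, 5, 9, 58, 59, 61, 65, 92}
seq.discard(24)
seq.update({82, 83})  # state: {1, 5, 9, 58, 59, 61, 65, 82, 83, 92}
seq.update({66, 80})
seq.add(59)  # {1, 5, 9, 58, 59, 61, 65, 66, 80, 82, 83, 92}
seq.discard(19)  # {1, 5, 9, 58, 59, 61, 65, 66, 80, 82, 83, 92}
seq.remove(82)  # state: {1, 5, 9, 58, 59, 61, 65, 66, 80, 83, 92}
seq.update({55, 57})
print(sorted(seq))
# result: [1, 5, 9, 55, 57, 58, 59, 61, 65, 66, 80, 83, 92]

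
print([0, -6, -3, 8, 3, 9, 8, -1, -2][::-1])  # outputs [-2, -1, 8, 9, 3, 8, -3, -6, 0]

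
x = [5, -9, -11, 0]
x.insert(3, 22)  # [5, -9, -11, 22, 0]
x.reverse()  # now [0, 22, -11, -9, 5]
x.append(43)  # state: [0, 22, -11, -9, 5, 43]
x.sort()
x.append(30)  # [-11, -9, 0, 5, 22, 43, 30]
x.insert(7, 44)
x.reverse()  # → [44, 30, 43, 22, 5, 0, -9, -11]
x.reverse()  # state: [-11, -9, 0, 5, 22, 43, 30, 44]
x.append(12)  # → [-11, -9, 0, 5, 22, 43, 30, 44, 12]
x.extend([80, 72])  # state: [-11, -9, 0, 5, 22, 43, 30, 44, 12, 80, 72]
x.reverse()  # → [72, 80, 12, 44, 30, 43, 22, 5, 0, -9, -11]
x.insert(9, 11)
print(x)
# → [72, 80, 12, 44, 30, 43, 22, 5, 0, 11, -9, -11]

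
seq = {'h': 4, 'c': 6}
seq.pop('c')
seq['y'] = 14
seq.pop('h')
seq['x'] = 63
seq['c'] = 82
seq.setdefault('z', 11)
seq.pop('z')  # 11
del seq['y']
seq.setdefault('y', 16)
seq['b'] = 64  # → {'x': 63, 'c': 82, 'y': 16, 'b': 64}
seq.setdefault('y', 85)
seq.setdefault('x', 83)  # 63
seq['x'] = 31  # {'x': 31, 'c': 82, 'y': 16, 'b': 64}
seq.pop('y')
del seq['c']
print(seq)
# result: {'x': 31, 'b': 64}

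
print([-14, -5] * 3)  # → [-14, -5, -14, -5, -14, -5]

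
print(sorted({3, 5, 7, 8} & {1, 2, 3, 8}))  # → [3, 8]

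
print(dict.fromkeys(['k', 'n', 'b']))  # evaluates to {'k': None, 'n': None, 'b': None}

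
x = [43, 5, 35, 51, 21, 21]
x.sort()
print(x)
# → [5, 21, 21, 35, 43, 51]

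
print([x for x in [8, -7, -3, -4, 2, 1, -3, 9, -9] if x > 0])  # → [8, 2, 1, 9]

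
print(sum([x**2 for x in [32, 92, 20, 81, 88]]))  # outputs 24193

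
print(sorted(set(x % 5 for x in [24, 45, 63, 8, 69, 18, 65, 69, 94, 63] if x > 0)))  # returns [0, 3, 4]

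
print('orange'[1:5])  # rang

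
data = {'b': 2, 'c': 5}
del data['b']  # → {'c': 5}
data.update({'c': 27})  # {'c': 27}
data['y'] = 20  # {'c': 27, 'y': 20}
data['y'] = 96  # {'c': 27, 'y': 96}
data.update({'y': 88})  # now {'c': 27, 'y': 88}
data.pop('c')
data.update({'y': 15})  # {'y': 15}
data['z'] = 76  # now {'y': 15, 'z': 76}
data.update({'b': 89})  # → {'y': 15, 'z': 76, 'b': 89}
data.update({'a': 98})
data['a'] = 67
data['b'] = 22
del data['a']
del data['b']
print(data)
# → {'y': 15, 'z': 76}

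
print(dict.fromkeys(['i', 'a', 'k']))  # {'i': None, 'a': None, 'k': None}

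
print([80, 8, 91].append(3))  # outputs None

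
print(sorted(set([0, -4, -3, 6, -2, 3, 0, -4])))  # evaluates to [-4, -3, -2, 0, 3, 6]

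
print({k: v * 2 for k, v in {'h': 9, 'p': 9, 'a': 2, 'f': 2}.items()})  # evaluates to {'h': 18, 'p': 18, 'a': 4, 'f': 4}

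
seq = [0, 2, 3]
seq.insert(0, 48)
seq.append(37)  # [48, 0, 2, 3, 37]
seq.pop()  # 37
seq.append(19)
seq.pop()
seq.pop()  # 3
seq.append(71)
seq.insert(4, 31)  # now [48, 0, 2, 71, 31]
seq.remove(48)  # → [0, 2, 71, 31]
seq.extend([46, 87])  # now [0, 2, 71, 31, 46, 87]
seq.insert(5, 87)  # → [0, 2, 71, 31, 46, 87, 87]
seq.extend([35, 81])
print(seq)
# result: [0, 2, 71, 31, 46, 87, 87, 35, 81]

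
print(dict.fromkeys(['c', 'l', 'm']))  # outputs {'c': None, 'l': None, 'm': None}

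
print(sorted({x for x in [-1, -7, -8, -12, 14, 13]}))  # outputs [-12, -8, -7, -1, 13, 14]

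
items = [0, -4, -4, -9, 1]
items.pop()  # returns 1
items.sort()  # [-9, -4, -4, 0]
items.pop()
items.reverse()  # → [-4, -4, -9]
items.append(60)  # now [-4, -4, -9, 60]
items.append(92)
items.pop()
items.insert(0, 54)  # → [54, -4, -4, -9, 60]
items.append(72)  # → [54, -4, -4, -9, 60, 72]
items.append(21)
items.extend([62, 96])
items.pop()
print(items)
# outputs [54, -4, -4, -9, 60, 72, 21, 62]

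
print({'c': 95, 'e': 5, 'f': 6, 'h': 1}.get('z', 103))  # 103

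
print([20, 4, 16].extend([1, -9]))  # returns None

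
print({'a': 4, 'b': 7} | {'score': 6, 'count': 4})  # {'a': 4, 'b': 7, 'score': 6, 'count': 4}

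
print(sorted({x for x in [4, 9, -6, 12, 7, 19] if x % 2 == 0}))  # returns [-6, 4, 12]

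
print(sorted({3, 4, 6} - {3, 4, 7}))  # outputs [6]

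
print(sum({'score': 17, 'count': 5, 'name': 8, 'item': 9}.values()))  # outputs 39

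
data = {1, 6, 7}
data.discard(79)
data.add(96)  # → {1, 6, 7, 96}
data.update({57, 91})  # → {1, 6, 7, 57, 91, 96}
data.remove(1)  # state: {6, 7, 57, 91, 96}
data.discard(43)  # {6, 7, 57, 91, 96}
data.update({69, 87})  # {6, 7, 57, 69, 87, 91, 96}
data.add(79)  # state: {6, 7, 57, 69, 79, 87, 91, 96}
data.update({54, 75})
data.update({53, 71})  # {6, 7, 53, 54, 57, 69, 71, 75, 79, 87, 91, 96}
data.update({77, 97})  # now {6, 7, 53, 54, 57, 69, 71, 75, 77, 79, 87, 91, 96, 97}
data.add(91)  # {6, 7, 53, 54, 57, 69, 71, 75, 77, 79, 87, 91, 96, 97}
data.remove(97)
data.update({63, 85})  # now {6, 7, 53, 54, 57, 63, 69, 71, 75, 77, 79, 85, 87, 91, 96}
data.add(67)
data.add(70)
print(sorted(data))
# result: [6, 7, 53, 54, 57, 63, 67, 69, 70, 71, 75, 77, 79, 85, 87, 91, 96]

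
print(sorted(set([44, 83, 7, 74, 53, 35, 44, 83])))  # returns [7, 35, 44, 53, 74, 83]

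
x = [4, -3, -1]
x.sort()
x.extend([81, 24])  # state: [-3, -1, 4, 81, 24]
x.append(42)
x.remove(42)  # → [-3, -1, 4, 81, 24]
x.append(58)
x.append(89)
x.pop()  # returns 89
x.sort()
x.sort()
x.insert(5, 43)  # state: [-3, -1, 4, 24, 58, 43, 81]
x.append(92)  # [-3, -1, 4, 24, 58, 43, 81, 92]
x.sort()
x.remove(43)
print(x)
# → [-3, -1, 4, 24, 58, 81, 92]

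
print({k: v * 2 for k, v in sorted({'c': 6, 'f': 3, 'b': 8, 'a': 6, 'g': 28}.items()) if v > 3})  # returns {'a': 12, 'b': 16, 'c': 12, 'g': 56}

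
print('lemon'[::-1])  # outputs nomel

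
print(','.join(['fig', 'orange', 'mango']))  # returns fig,orange,mango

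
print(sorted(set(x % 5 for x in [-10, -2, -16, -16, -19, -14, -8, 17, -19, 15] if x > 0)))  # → [0, 2]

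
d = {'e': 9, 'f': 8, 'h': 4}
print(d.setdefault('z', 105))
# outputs 105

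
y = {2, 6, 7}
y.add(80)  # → {2, 6, 7, 80}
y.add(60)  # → {2, 6, 7, 60, 80}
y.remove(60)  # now {2, 6, 7, 80}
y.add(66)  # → {2, 6, 7, 66, 80}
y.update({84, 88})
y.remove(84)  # {2, 6, 7, 66, 80, 88}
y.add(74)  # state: {2, 6, 7, 66, 74, 80, 88}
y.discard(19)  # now {2, 6, 7, 66, 74, 80, 88}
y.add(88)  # {2, 6, 7, 66, 74, 80, 88}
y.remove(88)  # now {2, 6, 7, 66, 74, 80}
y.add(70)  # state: {2, 6, 7, 66, 70, 74, 80}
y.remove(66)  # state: {2, 6, 7, 70, 74, 80}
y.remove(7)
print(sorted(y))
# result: [2, 6, 70, 74, 80]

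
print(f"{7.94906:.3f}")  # 7.949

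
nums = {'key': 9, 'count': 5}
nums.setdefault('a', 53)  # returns 53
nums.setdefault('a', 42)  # 53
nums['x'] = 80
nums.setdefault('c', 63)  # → 63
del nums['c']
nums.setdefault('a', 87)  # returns 53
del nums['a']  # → {'key': 9, 'count': 5, 'x': 80}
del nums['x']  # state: {'key': 9, 'count': 5}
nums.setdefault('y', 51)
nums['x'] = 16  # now {'key': 9, 'count': 5, 'y': 51, 'x': 16}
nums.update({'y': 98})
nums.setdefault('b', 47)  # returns 47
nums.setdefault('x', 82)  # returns 16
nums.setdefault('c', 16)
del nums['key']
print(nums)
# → {'count': 5, 'y': 98, 'x': 16, 'b': 47, 'c': 16}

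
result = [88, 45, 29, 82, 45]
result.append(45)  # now [88, 45, 29, 82, 45, 45]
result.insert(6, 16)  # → [88, 45, 29, 82, 45, 45, 16]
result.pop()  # 16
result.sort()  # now [29, 45, 45, 45, 82, 88]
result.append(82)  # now [29, 45, 45, 45, 82, 88, 82]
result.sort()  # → [29, 45, 45, 45, 82, 82, 88]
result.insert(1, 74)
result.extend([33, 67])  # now [29, 74, 45, 45, 45, 82, 82, 88, 33, 67]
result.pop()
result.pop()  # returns 33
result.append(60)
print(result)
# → [29, 74, 45, 45, 45, 82, 82, 88, 60]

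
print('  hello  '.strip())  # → hello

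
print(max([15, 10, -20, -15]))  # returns 15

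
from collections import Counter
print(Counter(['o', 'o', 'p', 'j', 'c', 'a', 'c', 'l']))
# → Counter({'o': 2, 'c': 2, 'p': 1, 'j': 1, 'a': 1, 'l': 1})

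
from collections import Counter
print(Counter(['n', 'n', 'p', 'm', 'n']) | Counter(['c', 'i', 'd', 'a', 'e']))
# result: Counter({'n': 3, 'p': 1, 'm': 1, 'c': 1, 'i': 1, 'd': 1, 'a': 1, 'e': 1})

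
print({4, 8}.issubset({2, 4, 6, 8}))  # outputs True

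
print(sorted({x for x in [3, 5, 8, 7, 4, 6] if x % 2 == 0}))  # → [4, 6, 8]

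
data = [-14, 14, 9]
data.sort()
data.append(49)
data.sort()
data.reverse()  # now [49, 14, 9, -14]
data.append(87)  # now [49, 14, 9, -14, 87]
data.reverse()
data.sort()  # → [-14, 9, 14, 49, 87]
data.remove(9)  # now [-14, 14, 49, 87]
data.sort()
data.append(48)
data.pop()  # 48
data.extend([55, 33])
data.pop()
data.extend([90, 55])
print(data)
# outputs [-14, 14, 49, 87, 55, 90, 55]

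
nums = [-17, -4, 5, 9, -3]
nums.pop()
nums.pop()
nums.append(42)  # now [-17, -4, 5, 42]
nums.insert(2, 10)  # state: [-17, -4, 10, 5, 42]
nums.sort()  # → [-17, -4, 5, 10, 42]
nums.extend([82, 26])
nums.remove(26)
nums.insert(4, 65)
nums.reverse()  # [82, 42, 65, 10, 5, -4, -17]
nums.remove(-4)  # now [82, 42, 65, 10, 5, -17]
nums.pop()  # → -17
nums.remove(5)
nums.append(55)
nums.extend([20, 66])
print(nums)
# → [82, 42, 65, 10, 55, 20, 66]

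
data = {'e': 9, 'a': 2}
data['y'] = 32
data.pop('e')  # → 9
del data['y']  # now {'a': 2}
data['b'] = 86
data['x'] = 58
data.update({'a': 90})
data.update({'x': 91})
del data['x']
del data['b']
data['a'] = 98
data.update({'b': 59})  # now {'a': 98, 'b': 59}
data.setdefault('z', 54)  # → 54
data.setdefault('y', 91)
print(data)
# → {'a': 98, 'b': 59, 'z': 54, 'y': 91}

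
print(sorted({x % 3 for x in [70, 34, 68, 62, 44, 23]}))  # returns [1, 2]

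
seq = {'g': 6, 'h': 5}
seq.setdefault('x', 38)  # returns 38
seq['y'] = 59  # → {'g': 6, 'h': 5, 'x': 38, 'y': 59}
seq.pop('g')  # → 6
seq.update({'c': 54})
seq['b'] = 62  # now {'h': 5, 'x': 38, 'y': 59, 'c': 54, 'b': 62}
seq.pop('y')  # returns 59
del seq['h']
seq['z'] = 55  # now {'x': 38, 'c': 54, 'b': 62, 'z': 55}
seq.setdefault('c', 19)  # 54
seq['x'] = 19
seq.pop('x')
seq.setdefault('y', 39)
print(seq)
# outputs {'c': 54, 'b': 62, 'z': 55, 'y': 39}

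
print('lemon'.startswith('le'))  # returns True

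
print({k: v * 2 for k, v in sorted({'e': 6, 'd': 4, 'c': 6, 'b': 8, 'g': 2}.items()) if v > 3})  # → {'b': 16, 'c': 12, 'd': 8, 'e': 12}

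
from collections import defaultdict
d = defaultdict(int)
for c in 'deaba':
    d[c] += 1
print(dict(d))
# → {'d': 1, 'e': 1, 'a': 2, 'b': 1}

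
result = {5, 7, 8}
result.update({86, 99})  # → {5, 7, 8, 86, 99}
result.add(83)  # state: {5, 7, 8, 83, 86, 99}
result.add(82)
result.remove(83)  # {5, 7, 8, 82, 86, 99}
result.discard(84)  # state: {5, 7, 8, 82, 86, 99}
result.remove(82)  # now {5, 7, 8, 86, 99}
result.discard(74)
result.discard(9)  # {5, 7, 8, 86, 99}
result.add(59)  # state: {5, 7, 8, 59, 86, 99}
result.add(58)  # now {5, 7, 8, 58, 59, 86, 99}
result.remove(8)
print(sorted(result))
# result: [5, 7, 58, 59, 86, 99]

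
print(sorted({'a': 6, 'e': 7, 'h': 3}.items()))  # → [('a', 6), ('e', 7), ('h', 3)]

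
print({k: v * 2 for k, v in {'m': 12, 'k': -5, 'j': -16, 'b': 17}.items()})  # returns {'m': 24, 'k': -10, 'j': -32, 'b': 34}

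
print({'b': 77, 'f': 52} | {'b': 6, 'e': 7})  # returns {'b': 6, 'f': 52, 'e': 7}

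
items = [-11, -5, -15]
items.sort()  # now [-15, -11, -5]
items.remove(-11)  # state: [-15, -5]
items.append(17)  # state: [-15, -5, 17]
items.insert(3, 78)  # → [-15, -5, 17, 78]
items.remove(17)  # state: [-15, -5, 78]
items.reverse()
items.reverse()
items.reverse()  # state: [78, -5, -15]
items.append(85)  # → [78, -5, -15, 85]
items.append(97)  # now [78, -5, -15, 85, 97]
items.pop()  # 97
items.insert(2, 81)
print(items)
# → [78, -5, 81, -15, 85]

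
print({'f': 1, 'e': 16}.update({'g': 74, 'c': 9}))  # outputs None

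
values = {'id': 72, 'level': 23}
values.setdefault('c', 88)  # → 88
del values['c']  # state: {'id': 72, 'level': 23}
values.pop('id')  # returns 72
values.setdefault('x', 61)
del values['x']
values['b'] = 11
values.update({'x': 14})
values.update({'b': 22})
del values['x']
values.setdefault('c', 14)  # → 14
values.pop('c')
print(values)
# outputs {'level': 23, 'b': 22}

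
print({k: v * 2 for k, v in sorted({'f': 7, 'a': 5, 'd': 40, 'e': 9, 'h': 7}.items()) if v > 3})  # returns {'a': 10, 'd': 80, 'e': 18, 'f': 14, 'h': 14}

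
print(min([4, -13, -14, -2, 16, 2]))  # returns -14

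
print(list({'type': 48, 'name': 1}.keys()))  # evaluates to ['type', 'name']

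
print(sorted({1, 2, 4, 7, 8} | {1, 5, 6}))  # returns [1, 2, 4, 5, 6, 7, 8]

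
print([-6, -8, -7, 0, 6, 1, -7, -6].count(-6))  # 2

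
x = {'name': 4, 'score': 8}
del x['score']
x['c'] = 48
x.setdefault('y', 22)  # 22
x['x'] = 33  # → {'name': 4, 'c': 48, 'y': 22, 'x': 33}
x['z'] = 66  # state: {'name': 4, 'c': 48, 'y': 22, 'x': 33, 'z': 66}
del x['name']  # {'c': 48, 'y': 22, 'x': 33, 'z': 66}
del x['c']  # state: {'y': 22, 'x': 33, 'z': 66}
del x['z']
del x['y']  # {'x': 33}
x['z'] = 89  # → {'x': 33, 'z': 89}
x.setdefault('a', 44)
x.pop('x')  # 33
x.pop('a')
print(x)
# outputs {'z': 89}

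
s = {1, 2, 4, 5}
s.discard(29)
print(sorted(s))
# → [1, 2, 4, 5]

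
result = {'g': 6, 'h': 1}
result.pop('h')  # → 1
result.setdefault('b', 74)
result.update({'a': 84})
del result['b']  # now {'g': 6, 'a': 84}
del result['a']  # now {'g': 6}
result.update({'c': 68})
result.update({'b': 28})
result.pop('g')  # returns 6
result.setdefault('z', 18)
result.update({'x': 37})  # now {'c': 68, 'b': 28, 'z': 18, 'x': 37}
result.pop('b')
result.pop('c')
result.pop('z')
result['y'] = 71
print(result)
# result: {'x': 37, 'y': 71}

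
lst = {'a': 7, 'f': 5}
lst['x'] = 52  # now {'a': 7, 'f': 5, 'x': 52}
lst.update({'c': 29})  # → {'a': 7, 'f': 5, 'x': 52, 'c': 29}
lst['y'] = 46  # {'a': 7, 'f': 5, 'x': 52, 'c': 29, 'y': 46}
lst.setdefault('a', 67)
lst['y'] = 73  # {'a': 7, 'f': 5, 'x': 52, 'c': 29, 'y': 73}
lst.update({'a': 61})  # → {'a': 61, 'f': 5, 'x': 52, 'c': 29, 'y': 73}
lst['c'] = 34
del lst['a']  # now {'f': 5, 'x': 52, 'c': 34, 'y': 73}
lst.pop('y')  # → 73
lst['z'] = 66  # {'f': 5, 'x': 52, 'c': 34, 'z': 66}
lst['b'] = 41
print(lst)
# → {'f': 5, 'x': 52, 'c': 34, 'z': 66, 'b': 41}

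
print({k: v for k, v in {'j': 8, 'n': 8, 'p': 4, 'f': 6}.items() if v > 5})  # {'j': 8, 'n': 8, 'f': 6}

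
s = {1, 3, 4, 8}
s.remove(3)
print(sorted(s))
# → [1, 4, 8]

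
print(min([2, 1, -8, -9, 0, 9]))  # -9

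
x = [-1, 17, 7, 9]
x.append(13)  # [-1, 17, 7, 9, 13]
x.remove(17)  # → [-1, 7, 9, 13]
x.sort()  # [-1, 7, 9, 13]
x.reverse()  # [13, 9, 7, -1]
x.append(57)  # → [13, 9, 7, -1, 57]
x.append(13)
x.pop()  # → 13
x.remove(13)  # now [9, 7, -1, 57]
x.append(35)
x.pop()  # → 35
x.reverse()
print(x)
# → [57, -1, 7, 9]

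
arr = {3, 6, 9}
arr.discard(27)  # {3, 6, 9}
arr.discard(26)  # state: {3, 6, 9}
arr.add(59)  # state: {3, 6, 9, 59}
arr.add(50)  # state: {3, 6, 9, 50, 59}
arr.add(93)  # {3, 6, 9, 50, 59, 93}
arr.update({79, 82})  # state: {3, 6, 9, 50, 59, 79, 82, 93}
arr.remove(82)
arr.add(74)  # {3, 6, 9, 50, 59, 74, 79, 93}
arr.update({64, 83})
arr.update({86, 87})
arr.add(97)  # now {3, 6, 9, 50, 59, 64, 74, 79, 83, 86, 87, 93, 97}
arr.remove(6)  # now {3, 9, 50, 59, 64, 74, 79, 83, 86, 87, 93, 97}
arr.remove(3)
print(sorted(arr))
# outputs [9, 50, 59, 64, 74, 79, 83, 86, 87, 93, 97]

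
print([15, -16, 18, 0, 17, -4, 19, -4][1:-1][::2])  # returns [-16, 0, -4]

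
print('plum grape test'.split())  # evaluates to ['plum', 'grape', 'test']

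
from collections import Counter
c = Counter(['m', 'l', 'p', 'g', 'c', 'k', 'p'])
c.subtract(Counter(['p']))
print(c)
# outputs Counter({'m': 1, 'l': 1, 'p': 1, 'g': 1, 'c': 1, 'k': 1})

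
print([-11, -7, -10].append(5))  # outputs None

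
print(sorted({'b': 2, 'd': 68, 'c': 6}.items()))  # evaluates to [('b', 2), ('c', 6), ('d', 68)]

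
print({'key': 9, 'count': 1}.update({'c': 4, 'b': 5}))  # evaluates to None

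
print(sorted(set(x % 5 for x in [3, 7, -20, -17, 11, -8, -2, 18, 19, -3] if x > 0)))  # [1, 2, 3, 4]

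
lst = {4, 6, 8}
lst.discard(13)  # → {4, 6, 8}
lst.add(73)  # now {4, 6, 8, 73}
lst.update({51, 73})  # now {4, 6, 8, 51, 73}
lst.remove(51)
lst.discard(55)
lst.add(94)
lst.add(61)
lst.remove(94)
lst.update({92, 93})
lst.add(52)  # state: {4, 6, 8, 52, 61, 73, 92, 93}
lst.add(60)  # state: {4, 6, 8, 52, 60, 61, 73, 92, 93}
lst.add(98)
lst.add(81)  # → {4, 6, 8, 52, 60, 61, 73, 81, 92, 93, 98}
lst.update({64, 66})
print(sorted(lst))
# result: [4, 6, 8, 52, 60, 61, 64, 66, 73, 81, 92, 93, 98]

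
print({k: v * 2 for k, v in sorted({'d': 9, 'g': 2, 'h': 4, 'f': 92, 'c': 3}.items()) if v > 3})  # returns {'d': 18, 'f': 184, 'h': 8}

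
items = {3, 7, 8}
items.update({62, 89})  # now {3, 7, 8, 62, 89}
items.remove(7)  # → {3, 8, 62, 89}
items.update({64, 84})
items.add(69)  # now {3, 8, 62, 64, 69, 84, 89}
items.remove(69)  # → {3, 8, 62, 64, 84, 89}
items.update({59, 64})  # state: {3, 8, 59, 62, 64, 84, 89}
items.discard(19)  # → {3, 8, 59, 62, 64, 84, 89}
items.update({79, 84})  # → {3, 8, 59, 62, 64, 79, 84, 89}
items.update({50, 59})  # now {3, 8, 50, 59, 62, 64, 79, 84, 89}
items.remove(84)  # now {3, 8, 50, 59, 62, 64, 79, 89}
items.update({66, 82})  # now {3, 8, 50, 59, 62, 64, 66, 79, 82, 89}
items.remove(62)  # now {3, 8, 50, 59, 64, 66, 79, 82, 89}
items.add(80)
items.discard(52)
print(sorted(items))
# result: [3, 8, 50, 59, 64, 66, 79, 80, 82, 89]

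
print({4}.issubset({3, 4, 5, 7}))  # True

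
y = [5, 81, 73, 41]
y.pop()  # 41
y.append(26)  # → [5, 81, 73, 26]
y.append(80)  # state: [5, 81, 73, 26, 80]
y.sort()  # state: [5, 26, 73, 80, 81]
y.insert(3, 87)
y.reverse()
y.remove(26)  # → [81, 80, 87, 73, 5]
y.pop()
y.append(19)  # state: [81, 80, 87, 73, 19]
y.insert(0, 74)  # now [74, 81, 80, 87, 73, 19]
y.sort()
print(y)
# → [19, 73, 74, 80, 81, 87]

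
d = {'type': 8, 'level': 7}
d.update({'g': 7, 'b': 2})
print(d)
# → {'type': 8, 'level': 7, 'g': 7, 'b': 2}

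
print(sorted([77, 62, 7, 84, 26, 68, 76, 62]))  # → [7, 26, 62, 62, 68, 76, 77, 84]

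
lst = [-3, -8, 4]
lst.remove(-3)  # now [-8, 4]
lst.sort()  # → [-8, 4]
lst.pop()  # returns 4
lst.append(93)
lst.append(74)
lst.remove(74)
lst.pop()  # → 93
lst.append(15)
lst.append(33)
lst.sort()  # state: [-8, 15, 33]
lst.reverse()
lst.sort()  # [-8, 15, 33]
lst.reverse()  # [33, 15, -8]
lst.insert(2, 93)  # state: [33, 15, 93, -8]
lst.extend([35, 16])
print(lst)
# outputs [33, 15, 93, -8, 35, 16]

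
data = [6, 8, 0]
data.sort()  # [0, 6, 8]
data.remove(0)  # [6, 8]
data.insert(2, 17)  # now [6, 8, 17]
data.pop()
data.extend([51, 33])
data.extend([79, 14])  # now [6, 8, 51, 33, 79, 14]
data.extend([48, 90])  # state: [6, 8, 51, 33, 79, 14, 48, 90]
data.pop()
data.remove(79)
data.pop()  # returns 48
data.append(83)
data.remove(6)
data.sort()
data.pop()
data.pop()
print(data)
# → [8, 14, 33]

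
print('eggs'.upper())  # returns EGGS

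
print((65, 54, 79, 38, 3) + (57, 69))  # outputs (65, 54, 79, 38, 3, 57, 69)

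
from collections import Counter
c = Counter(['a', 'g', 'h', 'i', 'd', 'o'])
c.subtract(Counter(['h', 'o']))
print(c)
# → Counter({'a': 1, 'g': 1, 'i': 1, 'd': 1, 'h': 0, 'o': 0})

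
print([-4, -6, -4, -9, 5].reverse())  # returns None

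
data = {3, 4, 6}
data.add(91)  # {3, 4, 6, 91}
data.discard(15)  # {3, 4, 6, 91}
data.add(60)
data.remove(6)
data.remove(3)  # {4, 60, 91}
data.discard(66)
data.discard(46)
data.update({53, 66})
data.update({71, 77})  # {4, 53, 60, 66, 71, 77, 91}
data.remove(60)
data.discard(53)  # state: {4, 66, 71, 77, 91}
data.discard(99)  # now {4, 66, 71, 77, 91}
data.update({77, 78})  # {4, 66, 71, 77, 78, 91}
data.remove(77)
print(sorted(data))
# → [4, 66, 71, 78, 91]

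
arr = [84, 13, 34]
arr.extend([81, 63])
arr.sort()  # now [13, 34, 63, 81, 84]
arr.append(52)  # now [13, 34, 63, 81, 84, 52]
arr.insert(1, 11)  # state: [13, 11, 34, 63, 81, 84, 52]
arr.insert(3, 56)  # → [13, 11, 34, 56, 63, 81, 84, 52]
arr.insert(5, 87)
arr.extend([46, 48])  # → [13, 11, 34, 56, 63, 87, 81, 84, 52, 46, 48]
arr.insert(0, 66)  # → [66, 13, 11, 34, 56, 63, 87, 81, 84, 52, 46, 48]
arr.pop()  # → 48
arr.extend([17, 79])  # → [66, 13, 11, 34, 56, 63, 87, 81, 84, 52, 46, 17, 79]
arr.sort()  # [11, 13, 17, 34, 46, 52, 56, 63, 66, 79, 81, 84, 87]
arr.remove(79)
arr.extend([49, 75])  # [11, 13, 17, 34, 46, 52, 56, 63, 66, 81, 84, 87, 49, 75]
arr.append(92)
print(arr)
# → [11, 13, 17, 34, 46, 52, 56, 63, 66, 81, 84, 87, 49, 75, 92]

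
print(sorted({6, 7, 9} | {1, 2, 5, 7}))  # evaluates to [1, 2, 5, 6, 7, 9]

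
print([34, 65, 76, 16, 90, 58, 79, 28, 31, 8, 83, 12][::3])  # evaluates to [34, 16, 79, 8]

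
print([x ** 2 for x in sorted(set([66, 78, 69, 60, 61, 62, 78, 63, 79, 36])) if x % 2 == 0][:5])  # [1296, 3600, 3844, 4356, 6084]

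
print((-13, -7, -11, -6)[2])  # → -11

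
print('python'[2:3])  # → t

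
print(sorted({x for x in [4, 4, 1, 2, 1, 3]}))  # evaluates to [1, 2, 3, 4]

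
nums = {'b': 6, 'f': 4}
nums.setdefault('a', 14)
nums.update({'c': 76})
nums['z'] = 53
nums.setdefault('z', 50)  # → 53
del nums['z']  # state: {'b': 6, 'f': 4, 'a': 14, 'c': 76}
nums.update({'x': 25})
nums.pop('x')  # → 25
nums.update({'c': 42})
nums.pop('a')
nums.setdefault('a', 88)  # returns 88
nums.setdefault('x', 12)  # 12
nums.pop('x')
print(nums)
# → {'b': 6, 'f': 4, 'c': 42, 'a': 88}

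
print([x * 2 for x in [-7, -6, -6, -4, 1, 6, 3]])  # [-14, -12, -12, -8, 2, 12, 6]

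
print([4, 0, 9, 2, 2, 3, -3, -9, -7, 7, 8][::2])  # [4, 9, 2, -3, -7, 8]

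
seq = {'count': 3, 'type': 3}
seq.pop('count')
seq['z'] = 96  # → {'type': 3, 'z': 96}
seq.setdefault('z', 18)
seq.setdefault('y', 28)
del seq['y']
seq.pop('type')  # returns 3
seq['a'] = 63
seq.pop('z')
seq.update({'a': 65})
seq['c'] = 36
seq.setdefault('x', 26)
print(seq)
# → {'a': 65, 'c': 36, 'x': 26}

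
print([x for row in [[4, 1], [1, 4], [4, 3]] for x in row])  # [4, 1, 1, 4, 4, 3]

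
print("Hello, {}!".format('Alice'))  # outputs Hello, Alice!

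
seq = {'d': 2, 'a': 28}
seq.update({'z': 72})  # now {'d': 2, 'a': 28, 'z': 72}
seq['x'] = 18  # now {'d': 2, 'a': 28, 'z': 72, 'x': 18}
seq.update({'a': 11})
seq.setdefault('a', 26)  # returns 11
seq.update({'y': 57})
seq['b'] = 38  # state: {'d': 2, 'a': 11, 'z': 72, 'x': 18, 'y': 57, 'b': 38}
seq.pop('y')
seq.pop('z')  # 72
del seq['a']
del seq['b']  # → {'d': 2, 'x': 18}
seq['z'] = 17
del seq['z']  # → {'d': 2, 'x': 18}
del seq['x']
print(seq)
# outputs {'d': 2}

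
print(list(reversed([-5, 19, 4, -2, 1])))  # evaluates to [1, -2, 4, 19, -5]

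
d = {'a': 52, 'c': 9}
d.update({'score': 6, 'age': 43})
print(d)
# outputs {'a': 52, 'c': 9, 'score': 6, 'age': 43}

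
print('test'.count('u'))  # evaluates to 0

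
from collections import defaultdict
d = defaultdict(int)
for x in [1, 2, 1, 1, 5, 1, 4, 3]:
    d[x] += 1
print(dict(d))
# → {1: 4, 2: 1, 5: 1, 4: 1, 3: 1}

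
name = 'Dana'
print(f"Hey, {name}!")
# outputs Hey, Dana!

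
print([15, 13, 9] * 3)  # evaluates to [15, 13, 9, 15, 13, 9, 15, 13, 9]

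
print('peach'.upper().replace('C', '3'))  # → PEA3H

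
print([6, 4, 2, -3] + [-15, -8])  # [6, 4, 2, -3, -15, -8]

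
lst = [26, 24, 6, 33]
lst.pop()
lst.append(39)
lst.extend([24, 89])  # [26, 24, 6, 39, 24, 89]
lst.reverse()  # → [89, 24, 39, 6, 24, 26]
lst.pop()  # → 26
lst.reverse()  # [24, 6, 39, 24, 89]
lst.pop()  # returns 89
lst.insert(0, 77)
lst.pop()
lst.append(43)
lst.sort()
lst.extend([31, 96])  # [6, 24, 39, 43, 77, 31, 96]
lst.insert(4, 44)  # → [6, 24, 39, 43, 44, 77, 31, 96]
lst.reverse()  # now [96, 31, 77, 44, 43, 39, 24, 6]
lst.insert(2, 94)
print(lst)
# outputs [96, 31, 94, 77, 44, 43, 39, 24, 6]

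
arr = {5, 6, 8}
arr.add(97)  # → {5, 6, 8, 97}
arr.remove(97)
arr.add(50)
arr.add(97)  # {5, 6, 8, 50, 97}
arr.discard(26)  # {5, 6, 8, 50, 97}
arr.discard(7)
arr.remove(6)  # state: {5, 8, 50, 97}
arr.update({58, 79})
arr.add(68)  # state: {5, 8, 50, 58, 68, 79, 97}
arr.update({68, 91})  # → {5, 8, 50, 58, 68, 79, 91, 97}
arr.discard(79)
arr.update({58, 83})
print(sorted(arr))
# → [5, 8, 50, 58, 68, 83, 91, 97]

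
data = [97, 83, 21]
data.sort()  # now [21, 83, 97]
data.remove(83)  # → [21, 97]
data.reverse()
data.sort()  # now [21, 97]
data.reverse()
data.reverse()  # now [21, 97]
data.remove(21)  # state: [97]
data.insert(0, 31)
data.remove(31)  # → [97]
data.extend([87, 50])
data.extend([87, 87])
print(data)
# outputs [97, 87, 50, 87, 87]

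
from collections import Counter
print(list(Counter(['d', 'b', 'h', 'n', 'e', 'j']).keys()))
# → ['d', 'b', 'h', 'n', 'e', 'j']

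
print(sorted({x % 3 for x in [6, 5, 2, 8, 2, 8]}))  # [0, 2]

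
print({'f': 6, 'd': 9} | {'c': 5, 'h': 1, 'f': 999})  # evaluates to {'f': 999, 'd': 9, 'c': 5, 'h': 1}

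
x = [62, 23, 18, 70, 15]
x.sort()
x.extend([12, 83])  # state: [15, 18, 23, 62, 70, 12, 83]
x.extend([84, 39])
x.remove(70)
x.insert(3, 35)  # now [15, 18, 23, 35, 62, 12, 83, 84, 39]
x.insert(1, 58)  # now [15, 58, 18, 23, 35, 62, 12, 83, 84, 39]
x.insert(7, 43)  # [15, 58, 18, 23, 35, 62, 12, 43, 83, 84, 39]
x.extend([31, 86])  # [15, 58, 18, 23, 35, 62, 12, 43, 83, 84, 39, 31, 86]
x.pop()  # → 86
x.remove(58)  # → [15, 18, 23, 35, 62, 12, 43, 83, 84, 39, 31]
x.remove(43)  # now [15, 18, 23, 35, 62, 12, 83, 84, 39, 31]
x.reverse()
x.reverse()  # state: [15, 18, 23, 35, 62, 12, 83, 84, 39, 31]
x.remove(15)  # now [18, 23, 35, 62, 12, 83, 84, 39, 31]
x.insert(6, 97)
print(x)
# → [18, 23, 35, 62, 12, 83, 97, 84, 39, 31]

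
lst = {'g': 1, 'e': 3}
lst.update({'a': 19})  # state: {'g': 1, 'e': 3, 'a': 19}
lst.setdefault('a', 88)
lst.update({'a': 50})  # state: {'g': 1, 'e': 3, 'a': 50}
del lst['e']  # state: {'g': 1, 'a': 50}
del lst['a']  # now {'g': 1}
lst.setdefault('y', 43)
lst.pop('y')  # 43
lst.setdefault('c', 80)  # 80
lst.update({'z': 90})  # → {'g': 1, 'c': 80, 'z': 90}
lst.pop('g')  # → 1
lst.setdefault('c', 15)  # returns 80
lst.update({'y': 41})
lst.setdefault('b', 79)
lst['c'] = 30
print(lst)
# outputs {'c': 30, 'z': 90, 'y': 41, 'b': 79}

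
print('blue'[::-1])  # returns eulb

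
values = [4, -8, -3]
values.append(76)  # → [4, -8, -3, 76]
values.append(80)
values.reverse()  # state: [80, 76, -3, -8, 4]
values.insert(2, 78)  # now [80, 76, 78, -3, -8, 4]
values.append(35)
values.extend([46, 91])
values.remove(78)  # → [80, 76, -3, -8, 4, 35, 46, 91]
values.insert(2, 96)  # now [80, 76, 96, -3, -8, 4, 35, 46, 91]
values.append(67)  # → [80, 76, 96, -3, -8, 4, 35, 46, 91, 67]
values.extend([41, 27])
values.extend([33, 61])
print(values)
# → [80, 76, 96, -3, -8, 4, 35, 46, 91, 67, 41, 27, 33, 61]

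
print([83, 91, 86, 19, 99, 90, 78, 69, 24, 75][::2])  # [83, 86, 99, 78, 24]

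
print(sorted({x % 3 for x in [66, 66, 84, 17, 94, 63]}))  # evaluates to [0, 1, 2]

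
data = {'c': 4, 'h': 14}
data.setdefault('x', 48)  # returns 48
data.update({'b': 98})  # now {'c': 4, 'h': 14, 'x': 48, 'b': 98}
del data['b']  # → {'c': 4, 'h': 14, 'x': 48}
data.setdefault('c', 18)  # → 4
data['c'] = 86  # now {'c': 86, 'h': 14, 'x': 48}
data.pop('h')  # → 14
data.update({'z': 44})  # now {'c': 86, 'x': 48, 'z': 44}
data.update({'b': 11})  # {'c': 86, 'x': 48, 'z': 44, 'b': 11}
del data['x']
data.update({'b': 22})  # {'c': 86, 'z': 44, 'b': 22}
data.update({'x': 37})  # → {'c': 86, 'z': 44, 'b': 22, 'x': 37}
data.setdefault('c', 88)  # 86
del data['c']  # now {'z': 44, 'b': 22, 'x': 37}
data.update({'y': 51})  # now {'z': 44, 'b': 22, 'x': 37, 'y': 51}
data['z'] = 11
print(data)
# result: {'z': 11, 'b': 22, 'x': 37, 'y': 51}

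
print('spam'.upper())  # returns SPAM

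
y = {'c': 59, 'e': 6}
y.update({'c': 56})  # {'c': 56, 'e': 6}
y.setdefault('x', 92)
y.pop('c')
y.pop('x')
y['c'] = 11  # {'e': 6, 'c': 11}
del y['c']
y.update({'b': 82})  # {'e': 6, 'b': 82}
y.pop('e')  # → 6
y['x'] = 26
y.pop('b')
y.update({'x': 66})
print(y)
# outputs {'x': 66}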